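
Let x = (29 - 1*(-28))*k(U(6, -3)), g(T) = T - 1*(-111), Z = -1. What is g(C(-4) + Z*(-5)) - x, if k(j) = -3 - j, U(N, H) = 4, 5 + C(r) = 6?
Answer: 516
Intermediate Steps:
C(r) = 1 (C(r) = -5 + 6 = 1)
g(T) = 111 + T (g(T) = T + 111 = 111 + T)
x = -399 (x = (29 - 1*(-28))*(-3 - 1*4) = (29 + 28)*(-3 - 4) = 57*(-7) = -399)
g(C(-4) + Z*(-5)) - x = (111 + (1 - 1*(-5))) - 1*(-399) = (111 + (1 + 5)) + 399 = (111 + 6) + 399 = 117 + 399 = 516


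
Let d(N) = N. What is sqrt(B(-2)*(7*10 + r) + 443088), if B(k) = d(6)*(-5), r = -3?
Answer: sqrt(441078) ≈ 664.14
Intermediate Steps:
B(k) = -30 (B(k) = 6*(-5) = -30)
sqrt(B(-2)*(7*10 + r) + 443088) = sqrt(-30*(7*10 - 3) + 443088) = sqrt(-30*(70 - 3) + 443088) = sqrt(-30*67 + 443088) = sqrt(-2010 + 443088) = sqrt(441078)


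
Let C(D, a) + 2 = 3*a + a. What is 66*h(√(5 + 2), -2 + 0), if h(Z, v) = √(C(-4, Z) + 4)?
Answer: 66*√(2 + 4*√7) ≈ 234.12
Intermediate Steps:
C(D, a) = -2 + 4*a (C(D, a) = -2 + (3*a + a) = -2 + 4*a)
h(Z, v) = √(2 + 4*Z) (h(Z, v) = √((-2 + 4*Z) + 4) = √(2 + 4*Z))
66*h(√(5 + 2), -2 + 0) = 66*√(2 + 4*√(5 + 2)) = 66*√(2 + 4*√7)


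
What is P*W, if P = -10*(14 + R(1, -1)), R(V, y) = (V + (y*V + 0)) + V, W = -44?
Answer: 6600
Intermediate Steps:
R(V, y) = 2*V + V*y (R(V, y) = (V + (V*y + 0)) + V = (V + V*y) + V = 2*V + V*y)
P = -150 (P = -10*(14 + 1*(2 - 1)) = -10*(14 + 1*1) = -10*(14 + 1) = -10*15 = -150)
P*W = -150*(-44) = 6600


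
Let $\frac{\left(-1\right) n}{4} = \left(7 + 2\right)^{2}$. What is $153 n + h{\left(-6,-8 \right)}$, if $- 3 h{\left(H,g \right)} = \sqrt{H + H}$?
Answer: $-49572 - \frac{2 i \sqrt{3}}{3} \approx -49572.0 - 1.1547 i$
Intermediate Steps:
$h{\left(H,g \right)} = - \frac{\sqrt{2} \sqrt{H}}{3}$ ($h{\left(H,g \right)} = - \frac{\sqrt{H + H}}{3} = - \frac{\sqrt{2 H}}{3} = - \frac{\sqrt{2} \sqrt{H}}{3}$)
$n = -324$ ($n = - 4 \left(7 + 2\right)^{2} = - 4 \cdot 9^{2} = \left(-4\right) 81 = -324$)
$153 n + h{\left(-6,-8 \right)} = 153 \left(-324\right) - \frac{\sqrt{2} \sqrt{-6}}{3} = -49572 - \frac{\sqrt{2} i \sqrt{6}}{3} = -49572 - \frac{2 i \sqrt{3}}{3}$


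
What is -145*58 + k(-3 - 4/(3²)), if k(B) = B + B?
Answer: -75752/9 ≈ -8416.9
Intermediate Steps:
k(B) = 2*B
-145*58 + k(-3 - 4/(3²)) = -145*58 + 2*(-3 - 4/(3²)) = -8410 + 2*(-3 - 4/9) = -8410 + 2*(-31/9) = -8410 - 62/9 = -75752/9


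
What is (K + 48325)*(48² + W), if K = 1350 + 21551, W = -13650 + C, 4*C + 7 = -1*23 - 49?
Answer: -1619073819/2 ≈ -8.0954e+8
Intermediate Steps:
C = -79/4 (C = -7/4 + (-1*23 - 49)/4 = -7/4 + (-23 - 49)/4 = -7/4 + (¼)*(-72) = -7/4 - 18 = -79/4 ≈ -19.750)
W = -54679/4 (W = -13650 - 79/4 = -54679/4 ≈ -13670.)
K = 22901
(K + 48325)*(48² + W) = (22901 + 48325)*(48² - 54679/4) = 71226*(2304 - 54679/4) = 71226*(-45463/4) = -1619073819/2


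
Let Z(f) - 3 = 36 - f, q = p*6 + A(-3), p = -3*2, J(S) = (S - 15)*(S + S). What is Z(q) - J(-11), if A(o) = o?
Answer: -494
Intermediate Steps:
J(S) = 2*S*(-15 + S) (J(S) = (-15 + S)*(2*S) = 2*S*(-15 + S))
p = -6
q = -39 (q = -6*6 - 3 = -36 - 3 = -39)
Z(f) = 39 - f (Z(f) = 3 + (36 - f) = 39 - f)
Z(q) - J(-11) = (39 - 1*(-39)) - 2*(-11)*(-15 - 11) = (39 + 39) - 2*(-11)*(-26) = 78 - 1*572 = 78 - 572 = -494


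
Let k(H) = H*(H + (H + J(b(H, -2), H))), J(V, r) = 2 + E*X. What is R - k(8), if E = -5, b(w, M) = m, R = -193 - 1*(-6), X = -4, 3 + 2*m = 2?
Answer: -491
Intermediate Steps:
m = -½ (m = -3/2 + (½)*2 = -3/2 + 1 = -½ ≈ -0.50000)
R = -187 (R = -193 + 6 = -187)
b(w, M) = -½
J(V, r) = 22 (J(V, r) = 2 - 5*(-4) = 2 + 20 = 22)
k(H) = H*(22 + 2*H) (k(H) = H*(H + (H + 22)) = H*(H + (22 + H)) = H*(22 + 2*H))
R - k(8) = -187 - 2*8*(11 + 8) = -187 - 2*8*19 = -187 - 1*304 = -187 - 304 = -491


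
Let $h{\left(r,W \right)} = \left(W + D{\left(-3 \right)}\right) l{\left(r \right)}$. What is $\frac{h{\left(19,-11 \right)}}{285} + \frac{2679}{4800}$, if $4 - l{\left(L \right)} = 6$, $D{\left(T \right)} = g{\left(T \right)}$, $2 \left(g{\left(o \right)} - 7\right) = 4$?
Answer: $\frac{52181}{91200} \approx 0.57216$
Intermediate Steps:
$g{\left(o \right)} = 9$ ($g{\left(o \right)} = 7 + \frac{1}{2} \cdot 4 = 7 + 2 = 9$)
$D{\left(T \right)} = 9$
$l{\left(L \right)} = -2$ ($l{\left(L \right)} = 4 - 6 = -2$)
$h{\left(r,W \right)} = -18 - 2 W$ ($h{\left(r,W \right)} = \left(W + 9\right) \left(-2\right) = \left(9 + W\right) \left(-2\right) = -18 - 2 W$)
$\frac{h{\left(19,-11 \right)}}{285} + \frac{2679}{4800} = \frac{-18 - -22}{285} + \frac{2679}{4800} = \left(-18 + 22\right) \frac{1}{285} + 2679 \cdot \frac{1}{4800} = 4 \cdot \frac{1}{285} + \frac{893}{1600} = \frac{4}{285} + \frac{893}{1600} = \frac{52181}{91200}$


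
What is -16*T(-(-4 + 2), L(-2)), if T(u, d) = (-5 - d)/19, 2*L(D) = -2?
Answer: 64/19 ≈ 3.3684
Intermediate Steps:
L(D) = -1 (L(D) = (1/2)*(-2) = -1)
T(u, d) = -5/19 - d/19 (T(u, d) = (-5 - d)*(1/19) = -5/19 - d/19)
-16*T(-(-4 + 2), L(-2)) = -16*(-5/19 - 1/19*(-1)) = -16*(-5/19 + 1/19) = -16*(-4/19) = 64/19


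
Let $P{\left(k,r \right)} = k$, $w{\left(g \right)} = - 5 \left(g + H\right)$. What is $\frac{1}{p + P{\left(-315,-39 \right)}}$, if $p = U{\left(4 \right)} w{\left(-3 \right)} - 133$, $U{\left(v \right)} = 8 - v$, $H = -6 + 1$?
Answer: $- \frac{1}{288} \approx -0.0034722$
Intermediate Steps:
$H = -5$
$w{\left(g \right)} = 25 - 5 g$ ($w{\left(g \right)} = - 5 \left(g - 5\right) = - 5 \left(-5 + g\right) = 25 - 5 g$)
$p = 27$ ($p = \left(8 - 4\right) \left(25 - -15\right) - 133 = \left(8 - 4\right) \left(25 + 15\right) - 133 = 4 \cdot 40 - 133 = 160 - 133 = 27$)
$\frac{1}{p + P{\left(-315,-39 \right)}} = \frac{1}{27 - 315} = \frac{1}{-288} = - \frac{1}{288}$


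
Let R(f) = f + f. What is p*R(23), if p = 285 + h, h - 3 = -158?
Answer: 5980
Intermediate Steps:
h = -155 (h = 3 - 158 = -155)
R(f) = 2*f
p = 130 (p = 285 - 155 = 130)
p*R(23) = 130*(2*23) = 130*46 = 5980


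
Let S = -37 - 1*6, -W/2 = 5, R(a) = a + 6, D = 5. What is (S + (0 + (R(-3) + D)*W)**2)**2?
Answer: 40411449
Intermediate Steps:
R(a) = 6 + a
W = -10 (W = -2*5 = -10)
S = -43 (S = -37 - 6 = -43)
(S + (0 + (R(-3) + D)*W)**2)**2 = (-43 + (0 + ((6 - 3) + 5)*(-10))**2)**2 = (-43 + (0 + (3 + 5)*(-10))**2)**2 = (-43 + (0 + 8*(-10))**2)**2 = (-43 + (0 - 80)**2)**2 = (-43 + (-80)**2)**2 = (-43 + 6400)**2 = 6357**2 = 40411449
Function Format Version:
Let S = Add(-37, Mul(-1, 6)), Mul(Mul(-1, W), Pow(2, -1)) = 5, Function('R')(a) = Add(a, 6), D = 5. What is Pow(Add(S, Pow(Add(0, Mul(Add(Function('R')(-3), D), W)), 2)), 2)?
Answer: 40411449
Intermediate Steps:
Function('R')(a) = Add(6, a)
W = -10 (W = Mul(-2, 5) = -10)
S = -43 (S = Add(-37, -6) = -43)
Pow(Add(S, Pow(Add(0, Mul(Add(Function('R')(-3), D), W)), 2)), 2) = Pow(Add(-43, Pow(Add(0, Mul(Add(Add(6, -3), 5), -10)), 2)), 2) = Pow(Add(-43, Pow(Add(0, Mul(Add(3, 5), -10)), 2)), 2) = Pow(Add(-43, Pow(Add(0, Mul(8, -10)), 2)), 2) = Pow(Add(-43, Pow(Add(0, -80), 2)), 2) = Pow(Add(-43, Pow(-80, 2)), 2) = Pow(Add(-43, 6400), 2) = Pow(6357, 2) = 40411449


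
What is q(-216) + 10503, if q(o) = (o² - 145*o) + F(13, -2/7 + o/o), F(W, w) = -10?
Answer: 88469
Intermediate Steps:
q(o) = -10 + o² - 145*o (q(o) = (o² - 145*o) - 10 = -10 + o² - 145*o)
q(-216) + 10503 = (-10 + (-216)² - 145*(-216)) + 10503 = (-10 + 46656 + 31320) + 10503 = 77966 + 10503 = 88469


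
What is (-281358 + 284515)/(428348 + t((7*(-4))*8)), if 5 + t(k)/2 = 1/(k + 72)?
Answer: 239932/32553687 ≈ 0.0073703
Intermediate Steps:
t(k) = -10 + 2/(72 + k) (t(k) = -10 + 2/(k + 72) = -10 + 2/(72 + k))
(-281358 + 284515)/(428348 + t((7*(-4))*8)) = (-281358 + 284515)/(428348 + 2*(-359 - 5*7*(-4)*8)/(72 + (7*(-4))*8)) = 3157/(428348 + 2*(-359 - (-140)*8)/(72 - 28*8)) = 3157/(428348 + 2*(-359 - 5*(-224))/(72 - 224)) = 3157/(428348 + 2*(-359 + 1120)/(-152)) = 3157/(428348 + 2*(-1/152)*761) = 3157/(428348 - 761/76) = 3157/(32553687/76) = 3157*(76/32553687) = 239932/32553687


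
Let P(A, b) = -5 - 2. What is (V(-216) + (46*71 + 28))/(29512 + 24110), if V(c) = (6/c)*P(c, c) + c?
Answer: 110815/1930392 ≈ 0.057405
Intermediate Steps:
P(A, b) = -7
V(c) = c - 42/c (V(c) = (6/c)*(-7) + c = -42/c + c = c - 42/c)
(V(-216) + (46*71 + 28))/(29512 + 24110) = ((-216 - 42/(-216)) + (46*71 + 28))/(29512 + 24110) = ((-216 - 42*(-1/216)) + (3266 + 28))/53622 = ((-216 + 7/36) + 3294)*(1/53622) = (-7769/36 + 3294)*(1/53622) = (110815/36)*(1/53622) = 110815/1930392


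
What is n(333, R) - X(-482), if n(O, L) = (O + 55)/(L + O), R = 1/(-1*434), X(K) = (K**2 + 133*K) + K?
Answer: -24241206064/144521 ≈ -1.6773e+5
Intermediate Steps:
X(K) = K**2 + 134*K
R = -1/434 (R = 1/(-434) = -1/434 ≈ -0.0023041)
n(O, L) = (55 + O)/(L + O)
n(333, R) - X(-482) = (55 + 333)/(-1/434 + 333) - (-482)*(134 - 482) = 388/(144521/434) - (-482)*(-348) = (434/144521)*388 - 1*167736 = 168392/144521 - 167736 = -24241206064/144521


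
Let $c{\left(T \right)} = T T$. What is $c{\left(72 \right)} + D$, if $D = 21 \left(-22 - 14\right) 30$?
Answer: $-17496$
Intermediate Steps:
$c{\left(T \right)} = T^{2}$
$D = -22680$ ($D = 21 \left(-36\right) 30 = \left(-756\right) 30 = -22680$)
$c{\left(72 \right)} + D = 72^{2} - 22680 = 5184 - 22680 = -17496$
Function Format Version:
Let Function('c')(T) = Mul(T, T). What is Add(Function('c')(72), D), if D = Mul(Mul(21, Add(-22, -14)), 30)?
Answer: -17496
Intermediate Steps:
Function('c')(T) = Pow(T, 2)
D = -22680 (D = Mul(Mul(21, -36), 30) = Mul(-756, 30) = -22680)
Add(Function('c')(72), D) = Add(Pow(72, 2), -22680) = Add(5184, -22680) = -17496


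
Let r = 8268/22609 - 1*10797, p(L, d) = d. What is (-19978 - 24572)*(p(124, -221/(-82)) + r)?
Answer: 445751574317775/926969 ≈ 4.8087e+8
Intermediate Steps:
r = -244101105/22609 (r = 8268*(1/22609) - 10797 = 8268/22609 - 10797 = -244101105/22609 ≈ -10797.)
(-19978 - 24572)*(p(124, -221/(-82)) + r) = (-19978 - 24572)*(-221/(-82) - 244101105/22609) = -44550*(-221*(-1/82) - 244101105/22609) = -44550*(221/82 - 244101105/22609) = -44550*(-20011294021/1853938) = 445751574317775/926969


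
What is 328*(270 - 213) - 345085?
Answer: -326389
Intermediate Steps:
328*(270 - 213) - 345085 = 328*57 - 345085 = 18696 - 345085 = -326389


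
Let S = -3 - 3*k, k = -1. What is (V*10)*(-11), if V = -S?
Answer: 0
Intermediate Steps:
S = 0 (S = -3 - 3*(-1) = -3 + 3 = 0)
V = 0 (V = -1*0 = 0)
(V*10)*(-11) = (0*10)*(-11) = 0*(-11) = 0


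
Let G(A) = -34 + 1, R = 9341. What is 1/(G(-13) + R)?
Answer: 1/9308 ≈ 0.00010743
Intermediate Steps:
G(A) = -33
1/(G(-13) + R) = 1/(-33 + 9341) = 1/9308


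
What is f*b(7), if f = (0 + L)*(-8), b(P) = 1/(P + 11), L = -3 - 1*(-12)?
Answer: -4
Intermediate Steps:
L = 9 (L = -3 + 12 = 9)
b(P) = 1/(11 + P)
f = -72 (f = (0 + 9)*(-8) = 9*(-8) = -72)
f*b(7) = -72/(11 + 7) = -72/18 = -72*1/18 = -4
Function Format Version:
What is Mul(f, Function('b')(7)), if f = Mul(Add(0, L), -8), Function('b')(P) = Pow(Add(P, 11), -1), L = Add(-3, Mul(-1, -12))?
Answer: -4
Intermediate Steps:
L = 9 (L = Add(-3, 12) = 9)
Function('b')(P) = Pow(Add(11, P), -1)
f = -72 (f = Mul(Add(0, 9), -8) = Mul(9, -8) = -72)
Mul(f, Function('b')(7)) = Mul(-72, Pow(Add(11, 7), -1)) = Mul(-72, Pow(18, -1)) = Mul(-72, Rational(1, 18)) = -4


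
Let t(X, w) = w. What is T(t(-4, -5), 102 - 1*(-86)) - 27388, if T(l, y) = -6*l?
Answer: -27358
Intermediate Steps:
T(t(-4, -5), 102 - 1*(-86)) - 27388 = -6*(-5) - 27388 = 30 - 27388 = -27358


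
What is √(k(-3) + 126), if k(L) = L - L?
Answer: 3*√14 ≈ 11.225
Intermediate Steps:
k(L) = 0
√(k(-3) + 126) = √(0 + 126) = √126 = 3*√14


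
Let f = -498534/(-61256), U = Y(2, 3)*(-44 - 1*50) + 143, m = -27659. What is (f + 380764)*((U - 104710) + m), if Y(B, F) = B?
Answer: -772125171729213/15314 ≈ -5.0420e+10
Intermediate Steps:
U = -45 (U = 2*(-44 - 1*50) + 143 = 2*(-44 - 50) + 143 = 2*(-94) + 143 = -188 + 143 = -45)
f = 249267/30628 (f = -498534*(-1/61256) = 249267/30628 ≈ 8.1385)
(f + 380764)*((U - 104710) + m) = (249267/30628 + 380764)*((-45 - 104710) - 27659) = 11662289059*(-104755 - 27659)/30628 = (11662289059/30628)*(-132414) = -772125171729213/15314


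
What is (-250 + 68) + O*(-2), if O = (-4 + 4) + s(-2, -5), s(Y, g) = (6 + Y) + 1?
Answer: -192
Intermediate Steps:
s(Y, g) = 7 + Y
O = 5 (O = (-4 + 4) + (7 - 2) = 0 + 5 = 5)
(-250 + 68) + O*(-2) = (-250 + 68) + 5*(-2) = -182 - 10 = -192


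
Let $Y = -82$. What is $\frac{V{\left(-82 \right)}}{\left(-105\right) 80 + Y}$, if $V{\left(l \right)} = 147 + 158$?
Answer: $- \frac{305}{8482} \approx -0.035959$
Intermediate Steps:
$V{\left(l \right)} = 305$
$\frac{V{\left(-82 \right)}}{\left(-105\right) 80 + Y} = \frac{305}{\left(-105\right) 80 - 82} = \frac{305}{-8400 - 82} = \frac{305}{-8482} = 305 \left(- \frac{1}{8482}\right) = - \frac{305}{8482}$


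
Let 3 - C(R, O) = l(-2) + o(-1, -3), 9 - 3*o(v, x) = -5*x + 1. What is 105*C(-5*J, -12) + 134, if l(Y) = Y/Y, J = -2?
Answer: 589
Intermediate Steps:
o(v, x) = 8/3 + 5*x/3 (o(v, x) = 3 - (-5*x + 1)/3 = 3 - (1 - 5*x)/3 = 3 + (-⅓ + 5*x/3) = 8/3 + 5*x/3)
l(Y) = 1
C(R, O) = 13/3 (C(R, O) = 3 - (1 + (8/3 + (5/3)*(-3))) = 3 - (1 + (8/3 - 5)) = 3 - (1 - 7/3) = 3 - 1*(-4/3) = 3 + 4/3 = 13/3)
105*C(-5*J, -12) + 134 = 105*(13/3) + 134 = 455 + 134 = 589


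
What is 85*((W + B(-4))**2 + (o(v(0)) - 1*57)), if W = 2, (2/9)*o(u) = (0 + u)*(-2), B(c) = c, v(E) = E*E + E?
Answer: -4505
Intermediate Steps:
v(E) = E + E**2 (v(E) = E**2 + E = E + E**2)
o(u) = -9*u (o(u) = 9*((0 + u)*(-2))/2 = 9*(u*(-2))/2 = 9*(-2*u)/2 = -9*u)
85*((W + B(-4))**2 + (o(v(0)) - 1*57)) = 85*((2 - 4)**2 + (-0*(1 + 0) - 1*57)) = 85*((-2)**2 + (-0 - 57)) = 85*(4 + (-9*0 - 57)) = 85*(4 + (0 - 57)) = 85*(4 - 57) = 85*(-53) = -4505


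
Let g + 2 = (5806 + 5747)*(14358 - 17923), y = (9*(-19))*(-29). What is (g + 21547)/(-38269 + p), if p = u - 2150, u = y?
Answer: 2058245/1773 ≈ 1160.9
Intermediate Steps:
y = 4959 (y = -171*(-29) = 4959)
u = 4959
g = -41186447 (g = -2 + (5806 + 5747)*(14358 - 17923) = -2 + 11553*(-3565) = -2 - 41186445 = -41186447)
p = 2809 (p = 4959 - 2150 = 2809)
(g + 21547)/(-38269 + p) = (-41186447 + 21547)/(-38269 + 2809) = -41164900/(-35460) = -41164900*(-1/35460) = 2058245/1773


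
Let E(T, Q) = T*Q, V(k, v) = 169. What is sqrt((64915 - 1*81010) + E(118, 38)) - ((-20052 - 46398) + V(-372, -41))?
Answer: 66281 + I*sqrt(11611) ≈ 66281.0 + 107.75*I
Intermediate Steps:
E(T, Q) = Q*T
sqrt((64915 - 1*81010) + E(118, 38)) - ((-20052 - 46398) + V(-372, -41)) = sqrt((64915 - 1*81010) + 38*118) - ((-20052 - 46398) + 169) = sqrt((64915 - 81010) + 4484) - (-66450 + 169) = sqrt(-16095 + 4484) - 1*(-66281) = sqrt(-11611) + 66281 = I*sqrt(11611) + 66281 = 66281 + I*sqrt(11611)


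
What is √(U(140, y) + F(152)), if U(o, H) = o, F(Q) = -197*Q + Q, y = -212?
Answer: 2*I*√7413 ≈ 172.2*I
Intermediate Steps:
F(Q) = -196*Q
√(U(140, y) + F(152)) = √(140 - 196*152) = √(140 - 29792) = √(-29652) = 2*I*√7413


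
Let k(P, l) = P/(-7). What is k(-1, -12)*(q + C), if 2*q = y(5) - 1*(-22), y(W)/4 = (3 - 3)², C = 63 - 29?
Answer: 45/7 ≈ 6.4286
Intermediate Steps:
k(P, l) = -P/7 (k(P, l) = P*(-⅐) = -P/7)
C = 34
y(W) = 0 (y(W) = 4*(3 - 3)² = 4*0² = 4*0 = 0)
q = 11 (q = (0 - 1*(-22))/2 = (0 + 22)/2 = (½)*22 = 11)
k(-1, -12)*(q + C) = (-⅐*(-1))*(11 + 34) = (⅐)*45 = 45/7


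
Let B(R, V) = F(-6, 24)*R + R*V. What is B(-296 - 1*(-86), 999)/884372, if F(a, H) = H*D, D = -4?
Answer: -94815/442186 ≈ -0.21442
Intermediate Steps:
F(a, H) = -4*H (F(a, H) = H*(-4) = -4*H)
B(R, V) = -96*R + R*V (B(R, V) = (-4*24)*R + R*V = -96*R + R*V)
B(-296 - 1*(-86), 999)/884372 = ((-296 - 1*(-86))*(-96 + 999))/884372 = ((-296 + 86)*903)*(1/884372) = -210*903*(1/884372) = -189630*1/884372 = -94815/442186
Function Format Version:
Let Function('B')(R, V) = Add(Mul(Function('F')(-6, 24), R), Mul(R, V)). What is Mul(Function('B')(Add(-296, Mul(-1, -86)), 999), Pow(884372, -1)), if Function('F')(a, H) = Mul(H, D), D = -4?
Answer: Rational(-94815, 442186) ≈ -0.21442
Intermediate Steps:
Function('F')(a, H) = Mul(-4, H) (Function('F')(a, H) = Mul(H, -4) = Mul(-4, H))
Function('B')(R, V) = Add(Mul(-96, R), Mul(R, V)) (Function('B')(R, V) = Add(Mul(Mul(-4, 24), R), Mul(R, V)) = Add(Mul(-96, R), Mul(R, V)))
Mul(Function('B')(Add(-296, Mul(-1, -86)), 999), Pow(884372, -1)) = Mul(Mul(Add(-296, Mul(-1, -86)), Add(-96, 999)), Pow(884372, -1)) = Mul(Mul(Add(-296, 86), 903), Rational(1, 884372)) = Mul(Mul(-210, 903), Rational(1, 884372)) = Mul(-189630, Rational(1, 884372)) = Rational(-94815, 442186)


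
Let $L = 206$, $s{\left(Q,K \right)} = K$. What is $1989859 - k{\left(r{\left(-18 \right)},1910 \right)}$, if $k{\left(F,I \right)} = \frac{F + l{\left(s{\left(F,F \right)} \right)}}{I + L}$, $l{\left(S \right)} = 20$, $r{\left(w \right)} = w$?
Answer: $\frac{2105270821}{1058} \approx 1.9899 \cdot 10^{6}$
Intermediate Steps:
$k{\left(F,I \right)} = \frac{20 + F}{206 + I}$ ($k{\left(F,I \right)} = \frac{F + 20}{I + 206} = \frac{20 + F}{206 + I}$)
$1989859 - k{\left(r{\left(-18 \right)},1910 \right)} = 1989859 - \frac{20 - 18}{206 + 1910} = 1989859 - \frac{1}{2116} \cdot 2 = 1989859 - \frac{1}{1058} = \frac{2105270821}{1058}$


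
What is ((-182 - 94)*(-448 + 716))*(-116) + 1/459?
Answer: 3938352193/459 ≈ 8.5803e+6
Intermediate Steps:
((-182 - 94)*(-448 + 716))*(-116) + 1/459 = -276*268*(-116) + 1/459 = -73968*(-116) + 1/459 = 8580288 + 1/459 = 3938352193/459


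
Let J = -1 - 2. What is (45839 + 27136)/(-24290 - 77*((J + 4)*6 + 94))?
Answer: -2085/914 ≈ -2.2812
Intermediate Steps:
J = -3
(45839 + 27136)/(-24290 - 77*((J + 4)*6 + 94)) = (45839 + 27136)/(-24290 - 77*((-3 + 4)*6 + 94)) = 72975/(-24290 - 77*(1*6 + 94)) = 72975/(-24290 - 77*(6 + 94)) = 72975/(-24290 - 77*100) = 72975/(-24290 - 7700) = 72975/(-31990) = 72975*(-1/31990) = -2085/914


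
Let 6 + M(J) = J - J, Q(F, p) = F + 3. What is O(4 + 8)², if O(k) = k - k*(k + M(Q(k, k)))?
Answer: 3600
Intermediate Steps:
Q(F, p) = 3 + F
M(J) = -6 (M(J) = -6 + (J - J) = -6 + 0 = -6)
O(k) = k - k*(-6 + k) (O(k) = k - k*(k - 6) = k - k*(-6 + k))
O(4 + 8)² = ((4 + 8)*(7 - (4 + 8)))² = (12*(7 - 1*12))² = (12*(7 - 12))² = (12*(-5))² = (-60)² = 3600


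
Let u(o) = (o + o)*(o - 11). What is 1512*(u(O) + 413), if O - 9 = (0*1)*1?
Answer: 570024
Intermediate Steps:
O = 9 (O = 9 + (0*1)*1 = 9 + 0*1 = 9 + 0 = 9)
u(o) = 2*o*(-11 + o) (u(o) = (2*o)*(-11 + o) = 2*o*(-11 + o))
1512*(u(O) + 413) = 1512*(2*9*(-11 + 9) + 413) = 1512*(2*9*(-2) + 413) = 1512*(-36 + 413) = 1512*377 = 570024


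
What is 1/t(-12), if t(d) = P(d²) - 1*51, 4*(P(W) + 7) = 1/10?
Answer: -40/2319 ≈ -0.017249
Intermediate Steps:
P(W) = -279/40 (P(W) = -7 + (¼)/10 = -7 + (¼)*(⅒) = -7 + 1/40 = -279/40)
t(d) = -2319/40 (t(d) = -279/40 - 1*51 = -279/40 - 51 = -2319/40)
1/t(-12) = 1/(-2319/40) = -40/2319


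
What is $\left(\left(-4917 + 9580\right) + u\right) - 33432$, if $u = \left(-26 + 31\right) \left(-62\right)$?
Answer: $-29079$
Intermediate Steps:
$u = -310$ ($u = 5 \left(-62\right) = -310$)
$\left(\left(-4917 + 9580\right) + u\right) - 33432 = \left(\left(-4917 + 9580\right) - 310\right) - 33432 = \left(4663 - 310\right) - 33432 = 4353 - 33432 = -29079$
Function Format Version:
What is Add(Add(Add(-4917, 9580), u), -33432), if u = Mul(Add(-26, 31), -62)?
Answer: -29079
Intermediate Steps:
u = -310 (u = Mul(5, -62) = -310)
Add(Add(Add(-4917, 9580), u), -33432) = Add(Add(Add(-4917, 9580), -310), -33432) = Add(Add(4663, -310), -33432) = Add(4353, -33432) = -29079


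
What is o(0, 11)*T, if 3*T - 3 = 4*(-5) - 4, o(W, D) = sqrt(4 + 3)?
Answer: -7*sqrt(7) ≈ -18.520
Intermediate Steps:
o(W, D) = sqrt(7)
T = -7 (T = 1 + (4*(-5) - 4)/3 = 1 + (-20 - 4)/3 = 1 + (1/3)*(-24) = 1 - 8 = -7)
o(0, 11)*T = sqrt(7)*(-7) = -7*sqrt(7)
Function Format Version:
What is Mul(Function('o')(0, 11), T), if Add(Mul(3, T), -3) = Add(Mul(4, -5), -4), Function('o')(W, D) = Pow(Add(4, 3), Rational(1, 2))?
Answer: Mul(-7, Pow(7, Rational(1, 2))) ≈ -18.520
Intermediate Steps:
Function('o')(W, D) = Pow(7, Rational(1, 2))
T = -7 (T = Add(1, Mul(Rational(1, 3), Add(Mul(4, -5), -4))) = Add(1, Mul(Rational(1, 3), Add(-20, -4))) = Add(1, Mul(Rational(1, 3), -24)) = Add(1, -8) = -7)
Mul(Function('o')(0, 11), T) = Mul(Pow(7, Rational(1, 2)), -7) = Mul(-7, Pow(7, Rational(1, 2)))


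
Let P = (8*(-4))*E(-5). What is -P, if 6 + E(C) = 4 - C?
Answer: 96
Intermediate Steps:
E(C) = -2 - C (E(C) = -6 + (4 - C) = -2 - C)
P = -96 (P = (8*(-4))*(-2 - 1*(-5)) = -32*(-2 + 5) = -32*3 = -96)
-P = -1*(-96) = 96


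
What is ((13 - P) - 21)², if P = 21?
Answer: 841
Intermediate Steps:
((13 - P) - 21)² = ((13 - 1*21) - 21)² = ((13 - 21) - 21)² = (-8 - 21)² = (-29)² = 841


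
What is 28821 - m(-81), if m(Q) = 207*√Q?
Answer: 28821 - 1863*I ≈ 28821.0 - 1863.0*I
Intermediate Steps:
28821 - m(-81) = 28821 - 207*√(-81) = 28821 - 207*9*I = 28821 - 1863*I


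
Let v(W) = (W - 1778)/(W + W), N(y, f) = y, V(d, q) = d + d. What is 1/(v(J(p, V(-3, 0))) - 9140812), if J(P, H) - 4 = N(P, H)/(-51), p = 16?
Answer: -188/1718517901 ≈ -1.0940e-7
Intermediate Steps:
V(d, q) = 2*d
J(P, H) = 4 - P/51 (J(P, H) = 4 + P/(-51) = 4 + P*(-1/51) = 4 - P/51)
v(W) = (-1778 + W)/(2*W) (v(W) = (-1778 + W)/((2*W)) = (-1778 + W)*(1/(2*W)) = (-1778 + W)/(2*W))
1/(v(J(p, V(-3, 0))) - 9140812) = 1/((-1778 + (4 - 1/51*16))/(2*(4 - 1/51*16)) - 9140812) = 1/((-1778 + (4 - 16/51))/(2*(4 - 16/51)) - 9140812) = 1/((-1778 + 188/51)/(2*(188/51)) - 9140812) = 1/((½)*(51/188)*(-90490/51) - 9140812) = 1/(-45245/188 - 9140812) = 1/(-1718517901/188) = -188/1718517901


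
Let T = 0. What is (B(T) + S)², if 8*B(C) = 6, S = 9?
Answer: 1521/16 ≈ 95.063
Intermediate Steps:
B(C) = ¾ (B(C) = (⅛)*6 = ¾)
(B(T) + S)² = (¾ + 9)² = (39/4)² = 1521/16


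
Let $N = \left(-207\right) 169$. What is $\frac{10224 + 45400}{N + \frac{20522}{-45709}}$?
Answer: $- \frac{2542517416}{1599058469} \approx -1.59$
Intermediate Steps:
$N = -34983$
$\frac{10224 + 45400}{N + \frac{20522}{-45709}} = \frac{10224 + 45400}{-34983 + \frac{20522}{-45709}} = \frac{55624}{-34983 + 20522 \left(- \frac{1}{45709}\right)} = \frac{55624}{-34983 - \frac{20522}{45709}} = \frac{55624}{- \frac{1599058469}{45709}} = 55624 \left(- \frac{45709}{1599058469}\right) = - \frac{2542517416}{1599058469}$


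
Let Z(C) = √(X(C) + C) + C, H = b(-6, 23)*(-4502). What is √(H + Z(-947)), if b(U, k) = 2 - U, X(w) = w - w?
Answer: √(-36963 + I*√947) ≈ 0.08 + 192.26*I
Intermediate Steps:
X(w) = 0
H = -36016 (H = (2 - 1*(-6))*(-4502) = (2 + 6)*(-4502) = 8*(-4502) = -36016)
Z(C) = C + √C (Z(C) = √(0 + C) + C = √C + C = C + √C)
√(H + Z(-947)) = √(-36016 + (-947 + √(-947))) = √(-36016 + (-947 + I*√947)) = √(-36963 + I*√947)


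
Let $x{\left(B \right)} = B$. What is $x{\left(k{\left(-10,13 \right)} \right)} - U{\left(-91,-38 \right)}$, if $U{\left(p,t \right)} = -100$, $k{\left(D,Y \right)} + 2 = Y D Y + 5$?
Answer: $-1587$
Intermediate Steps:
$k{\left(D,Y \right)} = 3 + D Y^{2}$ ($k{\left(D,Y \right)} = -2 + \left(Y D Y + 5\right) = -2 + \left(D Y Y + 5\right) = -2 + \left(D Y^{2} + 5\right) = -2 + \left(5 + D Y^{2}\right) = 3 + D Y^{2}$)
$x{\left(k{\left(-10,13 \right)} \right)} - U{\left(-91,-38 \right)} = \left(3 - 10 \cdot 13^{2}\right) - -100 = \left(3 - 1690\right) + 100 = -1687 + 100 = -1587$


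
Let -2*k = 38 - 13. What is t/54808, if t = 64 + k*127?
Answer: -3047/109616 ≈ -0.027797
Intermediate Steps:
k = -25/2 (k = -(38 - 13)/2 = -½*25 = -25/2 ≈ -12.500)
t = -3047/2 (t = 64 - 25/2*127 = 64 - 3175/2 = -3047/2 ≈ -1523.5)
t/54808 = -3047/2/54808 = -3047/2*1/54808 = -3047/109616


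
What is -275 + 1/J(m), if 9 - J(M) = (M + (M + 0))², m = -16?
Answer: -279126/1015 ≈ -275.00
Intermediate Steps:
J(M) = 9 - 4*M² (J(M) = 9 - (M + (M + 0))² = 9 - (M + M)² = 9 - (2*M)² = 9 - 4*M²)
-275 + 1/J(m) = -275 + 1/(9 - 4*(-16)²) = -275 + 1/(9 - 4*256) = -275 + 1/(9 - 1024) = -275 + 1/(-1015) = -275 - 1/1015 = -279126/1015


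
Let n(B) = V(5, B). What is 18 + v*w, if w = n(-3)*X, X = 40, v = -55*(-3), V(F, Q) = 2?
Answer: 13218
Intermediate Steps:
v = 165
n(B) = 2
w = 80 (w = 2*40 = 80)
18 + v*w = 18 + 165*80 = 18 + 13200 = 13218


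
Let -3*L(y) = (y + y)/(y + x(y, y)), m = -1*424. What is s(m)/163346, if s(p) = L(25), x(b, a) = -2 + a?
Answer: -25/11760912 ≈ -2.1257e-6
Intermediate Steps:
m = -424
L(y) = -2*y/(3*(-2 + 2*y)) (L(y) = -(y + y)/(3*(y + (-2 + y))) = -2*y/(3*(-2 + 2*y)))
s(p) = -25/72 (s(p) = -1*25/(-3 + 3*25) = -1*25/(-3 + 75) = -1*25/72 = -1*25*1/72 = -25/72)
s(m)/163346 = -25/72/163346 = -25/72*1/163346 = -25/11760912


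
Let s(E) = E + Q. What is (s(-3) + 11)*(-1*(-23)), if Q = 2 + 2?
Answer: 276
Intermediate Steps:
Q = 4
s(E) = 4 + E (s(E) = E + 4 = 4 + E)
(s(-3) + 11)*(-1*(-23)) = ((4 - 3) + 11)*(-1*(-23)) = (1 + 11)*23 = 12*23 = 276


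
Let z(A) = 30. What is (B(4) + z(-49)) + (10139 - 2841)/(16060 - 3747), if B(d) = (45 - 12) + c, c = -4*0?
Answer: 783017/12313 ≈ 63.593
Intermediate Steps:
c = 0
B(d) = 33 (B(d) = (45 - 12) + 0 = 33 + 0 = 33)
(B(4) + z(-49)) + (10139 - 2841)/(16060 - 3747) = (33 + 30) + (10139 - 2841)/(16060 - 3747) = 63 + 7298/12313 = 783017/12313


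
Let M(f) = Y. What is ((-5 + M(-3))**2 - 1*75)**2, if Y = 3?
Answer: 5041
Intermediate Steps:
M(f) = 3
((-5 + M(-3))**2 - 1*75)**2 = ((-5 + 3)**2 - 1*75)**2 = ((-2)**2 - 75)**2 = (4 - 75)**2 = (-71)**2 = 5041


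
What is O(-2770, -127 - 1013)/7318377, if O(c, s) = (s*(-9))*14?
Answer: 5320/271051 ≈ 0.019627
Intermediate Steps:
O(c, s) = -126*s (O(c, s) = -9*s*14 = -126*s)
O(-2770, -127 - 1013)/7318377 = -126*(-127 - 1013)/7318377 = -126*(-1140)*(1/7318377) = 143640*(1/7318377) = 5320/271051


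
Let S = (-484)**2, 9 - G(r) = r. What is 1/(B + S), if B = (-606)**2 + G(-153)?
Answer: 1/601654 ≈ 1.6621e-6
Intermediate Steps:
G(r) = 9 - r
S = 234256
B = 367398 (B = (-606)**2 + (9 - 1*(-153)) = 367236 + (9 + 153) = 367236 + 162 = 367398)
1/(B + S) = 1/(367398 + 234256) = 1/601654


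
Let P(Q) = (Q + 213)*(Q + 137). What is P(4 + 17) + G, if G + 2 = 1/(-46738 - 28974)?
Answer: 2799072639/75712 ≈ 36970.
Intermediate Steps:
P(Q) = (137 + Q)*(213 + Q) (P(Q) = (213 + Q)*(137 + Q) = (137 + Q)*(213 + Q))
G = -151425/75712 (G = -2 + 1/(-46738 - 28974) = -2 + 1/(-75712) = -2 - 1/75712 = -151425/75712 ≈ -2.0000)
P(4 + 17) + G = (29181 + (4 + 17)² + 350*(4 + 17)) - 151425/75712 = (29181 + 21² + 350*21) - 151425/75712 = (29181 + 441 + 7350) - 151425/75712 = 36972 - 151425/75712 = 2799072639/75712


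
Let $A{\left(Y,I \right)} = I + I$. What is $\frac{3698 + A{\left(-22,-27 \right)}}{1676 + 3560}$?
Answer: $\frac{911}{1309} \approx 0.69595$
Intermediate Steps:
$A{\left(Y,I \right)} = 2 I$
$\frac{3698 + A{\left(-22,-27 \right)}}{1676 + 3560} = \frac{3698 + 2 \left(-27\right)}{1676 + 3560} = \frac{3698 - 54}{5236} = 3644 \cdot \frac{1}{5236} = \frac{911}{1309}$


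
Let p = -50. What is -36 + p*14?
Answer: -736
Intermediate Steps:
-36 + p*14 = -36 - 50*14 = -36 - 700 = -736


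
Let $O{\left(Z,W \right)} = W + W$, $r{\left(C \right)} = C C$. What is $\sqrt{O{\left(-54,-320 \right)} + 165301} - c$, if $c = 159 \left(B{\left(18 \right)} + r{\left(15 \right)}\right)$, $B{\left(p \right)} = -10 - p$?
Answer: $-31323 + \sqrt{164661} \approx -30917.0$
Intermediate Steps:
$r{\left(C \right)} = C^{2}$
$O{\left(Z,W \right)} = 2 W$
$c = 31323$ ($c = 159 \left(\left(-10 - 18\right) + 15^{2}\right) = 159 \left(\left(-10 - 18\right) + 225\right) = 159 \left(-28 + 225\right) = 159 \cdot 197 = 31323$)
$\sqrt{O{\left(-54,-320 \right)} + 165301} - c = \sqrt{2 \left(-320\right) + 165301} - 31323 = \sqrt{-640 + 165301} - 31323 = \sqrt{164661} - 31323 = -31323 + \sqrt{164661}$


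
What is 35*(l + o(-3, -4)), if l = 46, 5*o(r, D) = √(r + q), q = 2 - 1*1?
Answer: 1610 + 7*I*√2 ≈ 1610.0 + 9.8995*I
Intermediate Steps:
q = 1 (q = 2 - 1 = 1)
o(r, D) = √(1 + r)/5 (o(r, D) = √(r + 1)/5 = √(1 + r)/5)
35*(l + o(-3, -4)) = 35*(46 + √(1 - 3)/5) = 35*(46 + √(-2)/5) = 35*(46 + (I*√2)/5) = 35*(46 + I*√2/5) = 1610 + 7*I*√2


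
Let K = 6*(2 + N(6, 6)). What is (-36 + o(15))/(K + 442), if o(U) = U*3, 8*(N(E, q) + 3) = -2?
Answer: 18/869 ≈ 0.020713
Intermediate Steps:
N(E, q) = -13/4 (N(E, q) = -3 + (⅛)*(-2) = -3 - ¼ = -13/4)
K = -15/2 (K = 6*(2 - 13/4) = 6*(-5/4) = -15/2 ≈ -7.5000)
o(U) = 3*U
(-36 + o(15))/(K + 442) = (-36 + 3*15)/(-15/2 + 442) = (-36 + 45)/(869/2) = 9*(2/869) = 18/869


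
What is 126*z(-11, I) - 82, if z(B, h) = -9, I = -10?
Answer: -1216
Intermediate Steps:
126*z(-11, I) - 82 = 126*(-9) - 82 = -1134 - 82 = -1216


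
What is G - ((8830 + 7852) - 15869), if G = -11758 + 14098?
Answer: 1527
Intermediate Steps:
G = 2340
G - ((8830 + 7852) - 15869) = 2340 - ((8830 + 7852) - 15869) = 2340 - (16682 - 15869) = 2340 - 1*813 = 2340 - 813 = 1527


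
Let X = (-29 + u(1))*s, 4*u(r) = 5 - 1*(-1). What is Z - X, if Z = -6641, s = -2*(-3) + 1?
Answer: -12897/2 ≈ -6448.5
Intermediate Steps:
u(r) = 3/2 (u(r) = (5 - 1*(-1))/4 = (5 + 1)/4 = (1/4)*6 = 3/2)
s = 7 (s = 6 + 1 = 7)
X = -385/2 (X = (-29 + 3/2)*7 = -55/2*7 = -385/2 ≈ -192.50)
Z - X = -6641 - 1*(-385/2) = -6641 + 385/2 = -12897/2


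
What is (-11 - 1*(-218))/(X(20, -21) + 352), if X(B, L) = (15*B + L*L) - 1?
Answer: 69/364 ≈ 0.18956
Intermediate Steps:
X(B, L) = -1 + L² + 15*B (X(B, L) = (15*B + L²) - 1 = (L² + 15*B) - 1 = -1 + L² + 15*B)
(-11 - 1*(-218))/(X(20, -21) + 352) = (-11 - 1*(-218))/((-1 + (-21)² + 15*20) + 352) = (-11 + 218)/((-1 + 441 + 300) + 352) = 207/(740 + 352) = 207/1092 = 207*(1/1092) = 69/364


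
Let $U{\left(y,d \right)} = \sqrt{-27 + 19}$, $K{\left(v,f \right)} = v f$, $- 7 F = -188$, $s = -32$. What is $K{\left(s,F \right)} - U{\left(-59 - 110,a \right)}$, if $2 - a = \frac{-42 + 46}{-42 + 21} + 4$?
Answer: $- \frac{6016}{7} - 2 i \sqrt{2} \approx -859.43 - 2.8284 i$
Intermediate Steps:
$F = \frac{188}{7}$ ($F = \left(- \frac{1}{7}\right) \left(-188\right) = \frac{188}{7} \approx 26.857$)
$K{\left(v,f \right)} = f v$
$a = - \frac{38}{21}$ ($a = 2 - \left(\frac{-42 + 46}{-42 + 21} + 4\right) = 2 - \left(\frac{4}{-21} + 4\right) = 2 - \left(4 \left(- \frac{1}{21}\right) + 4\right) = 2 - \left(- \frac{4}{21} + 4\right) = 2 - \frac{80}{21} = - \frac{38}{21} \approx -1.8095$)
$U{\left(y,d \right)} = 2 i \sqrt{2}$ ($U{\left(y,d \right)} = \sqrt{-8} = 2 i \sqrt{2}$)
$K{\left(s,F \right)} - U{\left(-59 - 110,a \right)} = \frac{188}{7} \left(-32\right) - 2 i \sqrt{2} = - \frac{6016}{7} - 2 i \sqrt{2}$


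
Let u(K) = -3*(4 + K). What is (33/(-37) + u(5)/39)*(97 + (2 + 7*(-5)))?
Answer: -48768/481 ≈ -101.39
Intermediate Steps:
u(K) = -12 - 3*K
(33/(-37) + u(5)/39)*(97 + (2 + 7*(-5))) = (33/(-37) + (-12 - 3*5)/39)*(97 + (2 + 7*(-5))) = (33*(-1/37) + (-12 - 15)*(1/39))*(97 + (2 - 35)) = (-33/37 - 27*1/39)*(97 - 33) = (-33/37 - 9/13)*64 = -762/481*64 = -48768/481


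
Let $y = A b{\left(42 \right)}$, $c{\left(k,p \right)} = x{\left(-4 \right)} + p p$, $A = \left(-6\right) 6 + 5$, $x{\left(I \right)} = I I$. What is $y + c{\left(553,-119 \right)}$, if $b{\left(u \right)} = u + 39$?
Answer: $11666$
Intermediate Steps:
$x{\left(I \right)} = I^{2}$
$A = -31$ ($A = -36 + 5 = -31$)
$b{\left(u \right)} = 39 + u$
$c{\left(k,p \right)} = 16 + p^{2}$ ($c{\left(k,p \right)} = \left(-4\right)^{2} + p p = 16 + p^{2}$)
$y = -2511$ ($y = - 31 \left(39 + 42\right) = \left(-31\right) 81 = -2511$)
$y + c{\left(553,-119 \right)} = -2511 + \left(16 + \left(-119\right)^{2}\right) = -2511 + \left(16 + 14161\right) = -2511 + 14177 = 11666$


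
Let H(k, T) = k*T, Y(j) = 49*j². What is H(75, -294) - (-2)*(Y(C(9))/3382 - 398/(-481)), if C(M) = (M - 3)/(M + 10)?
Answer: -6473987061070/293626931 ≈ -22048.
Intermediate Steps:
C(M) = (-3 + M)/(10 + M)
H(k, T) = T*k
H(75, -294) - (-2)*(Y(C(9))/3382 - 398/(-481)) = -294*75 - (-2)*((49*((-3 + 9)/(10 + 9))²)/3382 - 398/(-481)) = -22050 - (-2)*((49*(6/19)²)*(1/3382) - 398*(-1/481)) = -22050 - (-2)*((49*((1/19)*6)²)*(1/3382) + 398/481) = -22050 - (-2)*((49*(6/19)²)*(1/3382) + 398/481) = -22050 - (-2)*((49*(36/361))*(1/3382) + 398/481) = -22050 - (-2)*((1764/361)*(1/3382) + 398/481) = -22050 - (-2)*(882/610451 + 398/481) = -22050 - (-2)*243383740/293626931 = -22050 - 1*(-486767480/293626931) = -22050 + 486767480/293626931 = -6473987061070/293626931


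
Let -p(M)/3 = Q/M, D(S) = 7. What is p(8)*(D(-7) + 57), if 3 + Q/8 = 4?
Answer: -192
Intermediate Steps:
Q = 8 (Q = -24 + 8*4 = -24 + 32 = 8)
p(M) = -24/M
p(8)*(D(-7) + 57) = (-24/8)*(7 + 57) = -24*⅛*64 = -3*64 = -192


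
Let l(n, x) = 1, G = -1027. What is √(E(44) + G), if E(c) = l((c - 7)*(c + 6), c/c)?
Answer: 3*I*√114 ≈ 32.031*I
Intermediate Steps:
E(c) = 1
√(E(44) + G) = √(1 - 1027) = √(-1026) = 3*I*√114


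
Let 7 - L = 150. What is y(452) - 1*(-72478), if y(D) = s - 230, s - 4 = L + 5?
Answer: 72114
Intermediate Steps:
L = -143 (L = 7 - 1*150 = 7 - 150 = -143)
s = -134 (s = 4 + (-143 + 5) = 4 - 138 = -134)
y(D) = -364 (y(D) = -134 - 230 = -364)
y(452) - 1*(-72478) = -364 - 1*(-72478) = -364 + 72478 = 72114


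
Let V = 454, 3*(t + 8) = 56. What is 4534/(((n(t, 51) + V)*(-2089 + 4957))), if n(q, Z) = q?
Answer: 2267/666332 ≈ 0.0034022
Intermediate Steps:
t = 32/3 (t = -8 + (⅓)*56 = -8 + 56/3 = 32/3 ≈ 10.667)
4534/(((n(t, 51) + V)*(-2089 + 4957))) = 4534/(((32/3 + 454)*(-2089 + 4957))) = 4534/(((1394/3)*2868)) = 4534/1332664 = 4534*(1/1332664) = 2267/666332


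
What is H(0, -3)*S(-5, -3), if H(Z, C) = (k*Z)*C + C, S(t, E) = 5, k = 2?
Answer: -15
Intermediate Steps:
H(Z, C) = C + 2*C*Z (H(Z, C) = (2*Z)*C + C = 2*C*Z + C = C + 2*C*Z)
H(0, -3)*S(-5, -3) = -3*(1 + 2*0)*5 = -3*(1 + 0)*5 = -3*1*5 = -3*5 = -15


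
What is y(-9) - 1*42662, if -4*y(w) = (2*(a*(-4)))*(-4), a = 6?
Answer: -42710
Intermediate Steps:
y(w) = -48 (y(w) = -2*(6*(-4))*(-4)/4 = -2*(-24)*(-4)/4 = -(-12)*(-4) = -¼*192 = -48)
y(-9) - 1*42662 = -48 - 1*42662 = -48 - 42662 = -42710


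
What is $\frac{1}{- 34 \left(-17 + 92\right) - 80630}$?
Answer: $- \frac{1}{83180} \approx -1.2022 \cdot 10^{-5}$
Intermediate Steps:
$\frac{1}{- 34 \left(-17 + 92\right) - 80630} = \frac{1}{\left(-34\right) 75 - 80630} = \frac{1}{-2550 - 80630} = \frac{1}{-83180} = - \frac{1}{83180}$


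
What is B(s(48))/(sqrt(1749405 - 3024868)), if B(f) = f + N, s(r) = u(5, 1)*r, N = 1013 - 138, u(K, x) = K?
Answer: -1115*I*sqrt(1275463)/1275463 ≈ -0.98728*I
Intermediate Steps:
N = 875
s(r) = 5*r
B(f) = 875 + f (B(f) = f + 875 = 875 + f)
B(s(48))/(sqrt(1749405 - 3024868)) = (875 + 5*48)/(sqrt(1749405 - 3024868)) = (875 + 240)/(sqrt(-1275463)) = 1115/((I*sqrt(1275463))) = 1115*(-I*sqrt(1275463)/1275463) = -1115*I*sqrt(1275463)/1275463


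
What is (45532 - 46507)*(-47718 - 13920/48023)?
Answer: 2234286048150/48023 ≈ 4.6525e+7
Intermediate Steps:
(45532 - 46507)*(-47718 - 13920/48023) = -975*(-47718 - 13920*1/48023) = -975*(-47718 - 13920/48023) = -975*(-2291575434/48023) = 2234286048150/48023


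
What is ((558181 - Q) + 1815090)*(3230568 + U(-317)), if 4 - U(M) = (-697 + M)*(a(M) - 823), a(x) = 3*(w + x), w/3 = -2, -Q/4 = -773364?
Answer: -1017969974540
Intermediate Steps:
Q = 3093456 (Q = -4*(-773364) = 3093456)
w = -6 (w = 3*(-2) = -6)
a(x) = -18 + 3*x (a(x) = 3*(-6 + x) = -18 + 3*x)
U(M) = 4 - (-841 + 3*M)*(-697 + M) (U(M) = 4 - (-697 + M)*((-18 + 3*M) - 823) = 4 - (-697 + M)*(-841 + 3*M) = 4 - (-841 + 3*M)*(-697 + M))
((558181 - Q) + 1815090)*(3230568 + U(-317)) = ((558181 - 1*3093456) + 1815090)*(3230568 + (-586173 - 3*(-317)² + 2932*(-317))) = ((558181 - 3093456) + 1815090)*(3230568 + (-586173 - 3*100489 - 929444)) = (-2535275 + 1815090)*(3230568 + (-586173 - 301467 - 929444)) = -720185*(3230568 - 1817084) = -720185*1413484 = -1017969974540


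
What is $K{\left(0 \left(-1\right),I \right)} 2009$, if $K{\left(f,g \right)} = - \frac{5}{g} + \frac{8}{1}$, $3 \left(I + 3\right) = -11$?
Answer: $\frac{70315}{4} \approx 17579.0$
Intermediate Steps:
$I = - \frac{20}{3}$ ($I = -3 + \frac{1}{3} \left(-11\right) = -3 - \frac{11}{3} = - \frac{20}{3} \approx -6.6667$)
$K{\left(f,g \right)} = 8 - \frac{5}{g}$ ($K{\left(f,g \right)} = - \frac{5}{g} + 8 \cdot 1 = - \frac{5}{g} + 8 = 8 - \frac{5}{g}$)
$K{\left(0 \left(-1\right),I \right)} 2009 = \left(8 - \frac{5}{- \frac{20}{3}}\right) 2009 = \left(8 - - \frac{3}{4}\right) 2009 = \left(8 + \frac{3}{4}\right) 2009 = \frac{35}{4} \cdot 2009 = \frac{70315}{4}$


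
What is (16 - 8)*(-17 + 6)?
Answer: -88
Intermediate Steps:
(16 - 8)*(-17 + 6) = 8*(-11) = -88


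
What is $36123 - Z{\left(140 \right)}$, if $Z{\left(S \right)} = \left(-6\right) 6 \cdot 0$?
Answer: $36123$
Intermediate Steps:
$Z{\left(S \right)} = 0$ ($Z{\left(S \right)} = \left(-36\right) 0 = 0$)
$36123 - Z{\left(140 \right)} = 36123 - 0 = 36123 + 0 = 36123$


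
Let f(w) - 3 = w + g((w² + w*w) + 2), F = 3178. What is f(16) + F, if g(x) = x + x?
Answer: 4225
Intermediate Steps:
g(x) = 2*x
f(w) = 7 + w + 4*w² (f(w) = 3 + (w + 2*((w² + w*w) + 2)) = 3 + (w + 2*((w² + w²) + 2)) = 3 + (w + 2*(2*w² + 2)) = 3 + (w + 2*(2 + 2*w²)) = 3 + (w + (4 + 4*w²)) = 3 + (4 + w + 4*w²) = 7 + w + 4*w²)
f(16) + F = (7 + 16 + 4*16²) + 3178 = (7 + 16 + 4*256) + 3178 = (7 + 16 + 1024) + 3178 = 1047 + 3178 = 4225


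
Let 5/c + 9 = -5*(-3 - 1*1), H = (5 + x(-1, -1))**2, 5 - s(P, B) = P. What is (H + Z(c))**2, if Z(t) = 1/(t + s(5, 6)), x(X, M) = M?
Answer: 8281/25 ≈ 331.24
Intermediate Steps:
s(P, B) = 5 - P
H = 16 (H = (5 - 1)**2 = 4**2 = 16)
c = 5/11 (c = 5/(-9 - 5*(-3 - 1*1)) = 5/(-9 - 5*(-3 - 1)) = 5/(-9 - 5*(-4)) = 5/(-9 + 20) = 5/11 ≈ 0.45455)
Z(t) = 1/t (Z(t) = 1/(t + (5 - 1*5)) = 1/(t + (5 - 5)) = 1/(t + 0) = 1/t)
(H + Z(c))**2 = (16 + 1/(5/11))**2 = (16 + 11/5)**2 = (91/5)**2 = 8281/25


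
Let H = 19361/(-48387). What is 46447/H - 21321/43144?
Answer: -96963575385297/835310984 ≈ -1.1608e+5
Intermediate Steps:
H = -19361/48387 (H = 19361*(-1/48387) = -19361/48387 ≈ -0.40013)
46447/H - 21321/43144 = 46447/(-19361/48387) - 21321/43144 = 46447*(-48387/19361) - 21321*1/43144 = -2247430989/19361 - 21321/43144 = -96963575385297/835310984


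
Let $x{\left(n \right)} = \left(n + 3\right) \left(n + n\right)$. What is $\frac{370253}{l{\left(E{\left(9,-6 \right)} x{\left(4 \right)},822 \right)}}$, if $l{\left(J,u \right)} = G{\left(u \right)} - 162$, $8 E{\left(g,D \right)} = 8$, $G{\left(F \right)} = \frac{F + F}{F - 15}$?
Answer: $- \frac{7661389}{3310} \approx -2314.6$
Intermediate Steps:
$G{\left(F \right)} = \frac{2 F}{-15 + F}$
$x{\left(n \right)} = 2 n \left(3 + n\right)$ ($x{\left(n \right)} = \left(3 + n\right) 2 n = 2 n \left(3 + n\right)$)
$E{\left(g,D \right)} = 1$ ($E{\left(g,D \right)} = \frac{1}{8} \cdot 8 = 1$)
$l{\left(J,u \right)} = -162 + \frac{2 u}{-15 + u}$ ($l{\left(J,u \right)} = \frac{2 u}{-15 + u} - 162 = -162 + \frac{2 u}{-15 + u}$)
$\frac{370253}{l{\left(E{\left(9,-6 \right)} x{\left(4 \right)},822 \right)}} = \frac{370253}{10 \frac{1}{-15 + 822} \left(243 - 13152\right)} = \frac{370253}{10 \cdot \frac{1}{807} \left(243 - 13152\right)} = \frac{370253}{10 \cdot \frac{1}{807} \left(-12909\right)} = \frac{370253}{- \frac{43030}{269}} = 370253 \left(- \frac{269}{43030}\right) = - \frac{7661389}{3310}$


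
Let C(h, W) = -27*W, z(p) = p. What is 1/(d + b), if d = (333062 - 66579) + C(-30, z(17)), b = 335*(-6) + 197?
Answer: 1/264211 ≈ 3.7849e-6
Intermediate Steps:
b = -1813 (b = -2010 + 197 = -1813)
d = 266024 (d = (333062 - 66579) - 27*17 = 266483 - 459 = 266024)
1/(d + b) = 1/(266024 - 1813) = 1/264211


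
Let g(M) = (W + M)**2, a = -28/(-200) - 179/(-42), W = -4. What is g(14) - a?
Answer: 50189/525 ≈ 95.598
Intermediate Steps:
a = 2311/525 (a = -28*(-1/200) - 179*(-1/42) = 7/50 + 179/42 = 2311/525 ≈ 4.4019)
g(M) = (-4 + M)**2
g(14) - a = (-4 + 14)**2 - 1*2311/525 = 10**2 - 2311/525 = 100 - 2311/525 = 50189/525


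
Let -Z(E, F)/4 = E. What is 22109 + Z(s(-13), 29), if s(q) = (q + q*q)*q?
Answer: 30221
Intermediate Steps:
s(q) = q*(q + q²) (s(q) = (q + q²)*q = q*(q + q²))
Z(E, F) = -4*E
22109 + Z(s(-13), 29) = 22109 - 4*(-13)²*(1 - 13) = 22109 - 676*(-12) = 22109 - 4*(-2028) = 22109 + 8112 = 30221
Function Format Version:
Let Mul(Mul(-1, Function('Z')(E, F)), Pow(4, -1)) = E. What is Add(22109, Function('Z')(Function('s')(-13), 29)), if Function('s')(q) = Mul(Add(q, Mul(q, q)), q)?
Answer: 30221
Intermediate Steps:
Function('s')(q) = Mul(q, Add(q, Pow(q, 2))) (Function('s')(q) = Mul(Add(q, Pow(q, 2)), q) = Mul(q, Add(q, Pow(q, 2))))
Function('Z')(E, F) = Mul(-4, E)
Add(22109, Function('Z')(Function('s')(-13), 29)) = Add(22109, Mul(-4, Mul(Pow(-13, 2), Add(1, -13)))) = Add(22109, Mul(-4, Mul(169, -12))) = Add(22109, Mul(-4, -2028)) = Add(22109, 8112) = 30221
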